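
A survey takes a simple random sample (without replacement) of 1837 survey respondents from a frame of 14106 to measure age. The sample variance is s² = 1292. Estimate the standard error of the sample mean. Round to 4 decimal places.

Under SRS without replacement, Var(ȳ) = (1 − f)·s²/n with f = n/N = 1837/14106 = 0.13022827.
Var(ȳ) = (1 − 0.13022827)·1292/1837 = 0.86977173·0.70332063 = 0.6117284.
SE(ȳ) = √(0.6117284) = 0.7821.

0.7821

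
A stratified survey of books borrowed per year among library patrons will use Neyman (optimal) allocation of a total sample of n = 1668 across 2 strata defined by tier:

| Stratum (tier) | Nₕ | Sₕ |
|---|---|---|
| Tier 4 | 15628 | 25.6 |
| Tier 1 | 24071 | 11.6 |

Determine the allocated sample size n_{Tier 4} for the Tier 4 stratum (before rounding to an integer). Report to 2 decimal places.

Neyman allocation: nₕ = n·NₕSₕ / Σⱼ NⱼSⱼ.
Σ NⱼSⱼ = 15628·25.6 + 24071·11.6 = 679300.4.
n_{Tier 4} = 1668·15628·25.6 / 679300.4 = 982.38.

982.38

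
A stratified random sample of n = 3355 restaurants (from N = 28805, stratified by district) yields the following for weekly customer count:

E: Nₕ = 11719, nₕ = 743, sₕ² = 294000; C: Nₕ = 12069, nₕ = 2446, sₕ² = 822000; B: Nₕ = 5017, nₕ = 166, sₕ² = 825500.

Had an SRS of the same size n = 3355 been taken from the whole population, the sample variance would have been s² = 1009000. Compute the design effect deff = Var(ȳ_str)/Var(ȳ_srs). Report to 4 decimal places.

0.9568

Var(ȳ_str) = Σ Wₕ²(1−fₕ)sₕ²/nₕ with Wₕ = Nₕ/28805:
  E: (11719/28805)²·(1−743/11719)·294000/743 = 61.341926
  C: (12069/28805)²·(1−2446/12069)·822000/2446 = 47.039357
  B: (5017/28805)²·(1−166/5017)·825500/166 = 145.86416
  → Var(ȳ_str) = 254.24544.
Var(ȳ_srs) = (1 − 3355/28805)·1009000/3355 = 265.71652.
deff = 254.24544 / 265.71652 = 0.9568.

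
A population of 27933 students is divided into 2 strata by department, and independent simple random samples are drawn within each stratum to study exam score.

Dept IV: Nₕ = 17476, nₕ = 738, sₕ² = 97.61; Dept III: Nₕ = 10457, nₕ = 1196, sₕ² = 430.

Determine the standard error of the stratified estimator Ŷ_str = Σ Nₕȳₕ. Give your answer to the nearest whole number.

8574

Var(Ŷ_str) = Σₕ Nₕ²(1 − fₕ)sₕ²/nₕ.
Dept IV: 17476²·(1 − 738/17476)·97.61/738 = 3.8688648 × 10^7.
Dept III: 10457²·(1 − 1196/10457)·430/1196 = 3.4817876 × 10^7.
Sum = 7.3506524 × 10^7.
SE = √(7.3506524 × 10^7) = 8574.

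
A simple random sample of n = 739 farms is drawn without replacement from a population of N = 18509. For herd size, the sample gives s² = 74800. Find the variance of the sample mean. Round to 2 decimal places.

Under SRS without replacement, Var(ȳ) = (1 − f)·s²/n with f = n/N = 739/18509 = 0.03992652.
Var(ȳ) = (1 − 0.03992652)·74800/739 = 0.96007348·101.21786 = 97.176585.

97.18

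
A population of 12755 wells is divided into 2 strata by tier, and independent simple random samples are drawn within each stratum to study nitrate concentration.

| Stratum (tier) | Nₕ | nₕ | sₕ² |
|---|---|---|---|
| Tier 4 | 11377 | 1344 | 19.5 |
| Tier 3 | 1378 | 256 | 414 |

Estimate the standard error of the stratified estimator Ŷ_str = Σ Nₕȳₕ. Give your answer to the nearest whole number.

2039

Var(Ŷ_str) = Σₕ Nₕ²(1 − fₕ)sₕ²/nₕ.
Tier 4: 11377²·(1 − 1344/11377)·19.5/1344 = 1.6561281 × 10^6.
Tier 3: 1378²·(1 − 256/1378)·414/256 = 2.5003595 × 10^6.
Sum = 4.1564876 × 10^6.
SE = √(4.1564876 × 10^6) = 2039.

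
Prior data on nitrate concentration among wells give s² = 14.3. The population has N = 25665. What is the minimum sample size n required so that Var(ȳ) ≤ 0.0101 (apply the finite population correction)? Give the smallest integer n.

1342

Without fpc, n₀ = s²/D = 14.3/0.0101 = 1415.8416.
With fpc, (1 − n/N)·s²/n ≤ D requires n ≥ n₀/(1 + n₀/N) = 1415.8416/(1 + 1415.8416/25665) = 1341.8185.
Rounding up, n = 1342.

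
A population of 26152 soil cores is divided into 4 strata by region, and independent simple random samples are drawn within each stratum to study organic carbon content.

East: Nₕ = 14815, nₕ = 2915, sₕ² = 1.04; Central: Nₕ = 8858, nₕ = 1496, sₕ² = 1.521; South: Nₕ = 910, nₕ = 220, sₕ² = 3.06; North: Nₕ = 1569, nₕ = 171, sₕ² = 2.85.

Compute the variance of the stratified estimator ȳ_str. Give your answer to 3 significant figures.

2.55 × 10^-4

Var(ȳ_str) = Σₕ Wₕ²(1 − fₕ)sₕ²/nₕ with Wₕ = Nₕ/N, N = 26152.
East: Wₕ = 0.56649587; term = 0.56649587²·(1 − 0.19676004)·1.04/2915 = 9.1967331 × 10^-5.
Central: Wₕ = 0.33871214; term = 0.33871214²·(1 − 0.16888688)·1.521/1496 = 9.6943634 × 10^-5.
South: Wₕ = 0.03479657; term = 0.03479657²·(1 − 0.24175824)·3.06/220 = 1.2769662 × 10^-5.
North: Wₕ = 0.05999541; term = 0.05999541²·(1 − 0.10898662)·2.85/171 = 5.3452626 × 10^-5.
Sum = 2.5513325 × 10^-4.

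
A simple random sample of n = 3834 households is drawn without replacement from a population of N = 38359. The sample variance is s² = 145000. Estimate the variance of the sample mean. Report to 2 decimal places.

Under SRS without replacement, Var(ȳ) = (1 − f)·s²/n with f = n/N = 3834/38359 = 0.09995047.
Var(ȳ) = (1 − 0.09995047)·145000/3834 = 0.90004953·37.81951 = 34.039432.

34.04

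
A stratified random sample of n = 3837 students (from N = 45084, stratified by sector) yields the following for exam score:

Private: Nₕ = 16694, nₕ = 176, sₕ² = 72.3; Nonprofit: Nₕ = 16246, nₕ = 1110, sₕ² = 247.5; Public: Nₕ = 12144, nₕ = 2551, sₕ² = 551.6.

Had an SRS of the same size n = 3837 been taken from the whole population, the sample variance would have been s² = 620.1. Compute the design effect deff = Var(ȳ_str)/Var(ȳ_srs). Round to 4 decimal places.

0.6432

Var(ȳ_str) = Σ Wₕ²(1−fₕ)sₕ²/nₕ with Wₕ = Nₕ/45084:
  Private: (16694/45084)²·(1−176/16694)·72.3/176 = 0.055731229
  Nonprofit: (16246/45084)²·(1−1110/16246)·247.5/1110 = 0.026975215
  Public: (12144/45084)²·(1−2551/12144)·551.6/2551 = 0.012393247
  → Var(ȳ_str) = 0.095099691.
Var(ȳ_srs) = (1 − 3837/45084)·620.1/3837 = 0.14785631.
deff = 0.095099691 / 0.14785631 = 0.6432.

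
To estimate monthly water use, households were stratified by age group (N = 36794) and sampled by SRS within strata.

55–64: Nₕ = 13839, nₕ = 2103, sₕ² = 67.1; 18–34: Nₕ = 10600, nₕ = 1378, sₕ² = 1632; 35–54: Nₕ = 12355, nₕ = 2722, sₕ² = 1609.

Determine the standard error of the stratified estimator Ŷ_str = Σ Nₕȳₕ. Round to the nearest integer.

Var(Ŷ_str) = Σₕ Nₕ²(1 − fₕ)sₕ²/nₕ.
55–64: 13839²·(1 − 2103/13839)·67.1/2103 = 5.1821271 × 10^6.
18–34: 10600²·(1 − 1378/10600)·1632/1378 = 1.1577157 × 10^8.
35–54: 12355²·(1 − 2722/12355)·1609/2722 = 7.0351317 × 10^7.
Sum = 1.9130501 × 10^8.
SE = √(1.9130501 × 10^8) = 13831.

13831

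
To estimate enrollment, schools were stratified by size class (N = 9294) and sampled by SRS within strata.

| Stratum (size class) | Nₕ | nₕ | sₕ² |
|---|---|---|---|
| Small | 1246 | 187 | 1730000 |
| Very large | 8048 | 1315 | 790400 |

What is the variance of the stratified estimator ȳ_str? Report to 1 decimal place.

518.4

Var(ȳ_str) = Σₕ Wₕ²(1 − fₕ)sₕ²/nₕ with Wₕ = Nₕ/N, N = 9294.
Small: Wₕ = 0.13406499; term = 0.13406499²·(1 − 0.15008026)·1730000/187 = 141.3231.
Very large: Wₕ = 0.86593501; term = 0.86593501²·(1 − 0.16339463)·790400/1315 = 377.0617.
Sum = 518.3848.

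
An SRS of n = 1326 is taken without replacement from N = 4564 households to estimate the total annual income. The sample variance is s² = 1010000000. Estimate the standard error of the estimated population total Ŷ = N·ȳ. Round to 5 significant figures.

3.3551 × 10^6

Var(Ŷ) = N²·Var(ȳ) = N²·(1 − n/N)·s²/n.
f = 1326/4564 = 0.29053462; Var(ȳ) = 0.70946538·1010000000/1326 = 540392.18.
Var(Ŷ) = 4564² · 540392.18 = 1.1256421 × 10^13.
SE(Ŷ) = √(1.1256421 × 10^13) = 3.3551 × 10^6.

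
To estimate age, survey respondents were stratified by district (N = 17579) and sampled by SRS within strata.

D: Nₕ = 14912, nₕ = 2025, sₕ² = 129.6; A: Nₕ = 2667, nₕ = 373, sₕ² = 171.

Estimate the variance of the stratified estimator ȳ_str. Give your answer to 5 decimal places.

0.04888

Var(ȳ_str) = Σₕ Wₕ²(1 − fₕ)sₕ²/nₕ with Wₕ = Nₕ/N, N = 17579.
D: Wₕ = 0.84828489; term = 0.84828489²·(1 − 0.13579667)·129.6/2025 = 0.03979966.
A: Wₕ = 0.15171511; term = 0.15171511²·(1 − 0.13985752)·171/373 = 0.0090764365.
Sum = 0.048876097.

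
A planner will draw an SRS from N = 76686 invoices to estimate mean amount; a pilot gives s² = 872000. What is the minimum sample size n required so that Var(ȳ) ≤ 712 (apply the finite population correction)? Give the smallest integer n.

Without fpc, n₀ = s²/D = 872000/712 = 1224.7191.
With fpc, (1 − n/N)·s²/n ≤ D requires n ≥ n₀/(1 + n₀/N) = 1224.7191/(1 + 1224.7191/76686) = 1205.4671.
Rounding up, n = 1206.

1206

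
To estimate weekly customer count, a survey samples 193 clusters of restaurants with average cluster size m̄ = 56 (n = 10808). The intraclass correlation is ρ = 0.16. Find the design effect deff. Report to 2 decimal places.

deff = 1 + (56 − 1)·0.16 = 1 + 8.8 = 9.8.

9.80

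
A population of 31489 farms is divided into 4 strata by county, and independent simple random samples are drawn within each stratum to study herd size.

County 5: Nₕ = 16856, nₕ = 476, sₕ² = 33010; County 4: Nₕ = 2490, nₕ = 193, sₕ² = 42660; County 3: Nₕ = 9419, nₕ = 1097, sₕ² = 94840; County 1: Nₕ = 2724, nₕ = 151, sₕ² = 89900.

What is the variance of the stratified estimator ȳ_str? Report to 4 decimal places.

Var(ȳ_str) = Σₕ Wₕ²(1 − fₕ)sₕ²/nₕ with Wₕ = Nₕ/N, N = 31489.
County 5: Wₕ = 0.53529804; term = 0.53529804²·(1 − 0.02823920)·33010/476 = 19.31031.
County 4: Wₕ = 0.07907523; term = 0.07907523²·(1 − 0.07751004)·42660/193 = 1.2749881.
County 3: Wₕ = 0.29912033; term = 0.29912033²·(1 − 0.11646672)·94840/1097 = 6.8343889.
County 1: Wₕ = 0.08650640; term = 0.08650640²·(1 − 0.05543319)·89900/151 = 4.2083504.
Sum = 31.628037.

31.6280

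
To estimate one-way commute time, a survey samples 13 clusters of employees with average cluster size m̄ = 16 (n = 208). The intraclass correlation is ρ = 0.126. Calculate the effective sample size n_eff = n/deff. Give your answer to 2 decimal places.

deff = 1 + (16 − 1)·0.126 = 1 + 1.89 = 2.89.
n_eff = 208 / 2.89 = 71.97.

71.97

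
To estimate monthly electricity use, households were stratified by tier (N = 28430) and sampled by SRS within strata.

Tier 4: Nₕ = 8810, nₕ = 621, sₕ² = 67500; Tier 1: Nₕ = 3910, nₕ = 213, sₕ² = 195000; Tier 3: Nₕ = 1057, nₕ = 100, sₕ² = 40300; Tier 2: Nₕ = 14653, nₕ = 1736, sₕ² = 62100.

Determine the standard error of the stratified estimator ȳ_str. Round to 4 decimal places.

5.9124

Var(ȳ_str) = Σₕ Wₕ²(1 − fₕ)sₕ²/nₕ with Wₕ = Nₕ/N, N = 28430.
Tier 4: Wₕ = 0.30988393; term = 0.30988393²·(1 − 0.07048808)·67500/621 = 9.7020885.
Tier 1: Wₕ = 0.13753078; term = 0.13753078²·(1 − 0.05447570)·195000/213 = 16.372971.
Tier 3: Wₕ = 0.03717904; term = 0.03717904²·(1 − 0.09460738)·40300/100 = 0.50435723.
Tier 2: Wₕ = 0.51540626; term = 0.51540626²·(1 − 0.11847403)·62100/1736 = 8.3767657.
Sum = 34.956182.
SE = √(34.956182) = 5.9124.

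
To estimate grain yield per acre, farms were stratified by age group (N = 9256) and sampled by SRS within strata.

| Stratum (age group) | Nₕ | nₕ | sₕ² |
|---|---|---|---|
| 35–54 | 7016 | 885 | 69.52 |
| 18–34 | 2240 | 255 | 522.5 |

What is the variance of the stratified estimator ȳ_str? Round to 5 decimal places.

Var(ȳ_str) = Σₕ Wₕ²(1 − fₕ)sₕ²/nₕ with Wₕ = Nₕ/N, N = 9256.
35–54: Wₕ = 0.75799481; term = 0.75799481²·(1 − 0.12614025)·69.52/885 = 0.039440344.
18–34: Wₕ = 0.24200519; term = 0.24200519²·(1 − 0.11383929)·522.5/255 = 0.10634277.
Sum = 0.14578311.

0.14578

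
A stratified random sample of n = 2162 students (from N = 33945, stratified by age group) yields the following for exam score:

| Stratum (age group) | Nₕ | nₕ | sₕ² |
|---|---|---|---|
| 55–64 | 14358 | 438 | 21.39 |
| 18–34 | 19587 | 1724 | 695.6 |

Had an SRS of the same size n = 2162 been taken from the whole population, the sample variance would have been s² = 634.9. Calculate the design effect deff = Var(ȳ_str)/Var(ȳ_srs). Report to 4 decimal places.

Var(ȳ_str) = Σ Wₕ²(1−fₕ)sₕ²/nₕ with Wₕ = Nₕ/33945:
  55–64: (14358/33945)²·(1−438/14358)·21.39/438 = 0.0084706792
  18–34: (19587/33945)²·(1−1724/19587)·695.6/1724 = 0.12251606
  → Var(ȳ_str) = 0.13098674.
Var(ȳ_srs) = (1 − 2162/33945)·634.9/2162 = 0.27495949.
deff = 0.13098674 / 0.27495949 = 0.4764.

0.4764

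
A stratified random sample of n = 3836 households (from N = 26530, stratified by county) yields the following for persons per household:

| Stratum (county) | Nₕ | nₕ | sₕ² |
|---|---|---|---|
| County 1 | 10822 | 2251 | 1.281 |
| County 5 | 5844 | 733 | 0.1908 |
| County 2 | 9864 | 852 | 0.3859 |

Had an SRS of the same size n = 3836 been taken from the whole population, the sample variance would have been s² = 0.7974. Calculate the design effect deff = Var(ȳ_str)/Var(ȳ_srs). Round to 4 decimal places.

0.8056

Var(ȳ_str) = Σ Wₕ²(1−fₕ)sₕ²/nₕ with Wₕ = Nₕ/26530:
  County 1: (10822/26530)²·(1−2251/10822)·1.281/2251 = 7.499601 × 10^-5
  County 5: (5844/26530)²·(1−733/5844)·0.1908/733 = 1.1046278 × 10^-5
  County 2: (9864/26530)²·(1−852/9864)·0.3859/852 = 5.7205124 × 10^-5
  → Var(ȳ_str) = 1.4324741 × 10^-4.
Var(ȳ_srs) = (1 − 3836/26530)·0.7974/3836 = 1.7781624 × 10^-4.
deff = (1.4324741 × 10^-4) / (1.7781624 × 10^-4) = 0.8056.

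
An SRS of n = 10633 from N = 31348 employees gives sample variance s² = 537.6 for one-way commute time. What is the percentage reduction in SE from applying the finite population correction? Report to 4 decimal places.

18.7099

f = n/N = 10633/31348 = 0.33919229.
SE_no-fpc = √(s²/n) = 0.22485457; SE_fpc = √((1−f)s²/n) = 0.18278446.
Ratio = √(1−f) = 0.81290080. Reduction = 100·(1 − 0.81290080) = 18.7099%.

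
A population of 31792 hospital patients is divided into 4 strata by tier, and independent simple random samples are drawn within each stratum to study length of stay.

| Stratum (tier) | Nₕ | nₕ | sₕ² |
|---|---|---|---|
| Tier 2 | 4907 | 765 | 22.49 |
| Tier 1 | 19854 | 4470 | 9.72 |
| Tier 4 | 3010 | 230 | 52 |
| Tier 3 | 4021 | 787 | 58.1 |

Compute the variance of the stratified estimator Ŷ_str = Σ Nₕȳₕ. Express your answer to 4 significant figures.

4.114 × 10^6

Var(Ŷ_str) = Σₕ Nₕ²(1 − fₕ)sₕ²/nₕ.
Tier 2: 4907²·(1 − 765/4907)·22.49/765 = 597522.38.
Tier 1: 19854²·(1 − 4470/19854)·9.72/4470 = 664165.07.
Tier 4: 3010²·(1 − 230/3010)·52/230 = 1.8918504 × 10^6.
Tier 3: 4021²·(1 − 787/4021)·58.1/787 = 960009.41.
Sum = 4.1135473 × 10^6.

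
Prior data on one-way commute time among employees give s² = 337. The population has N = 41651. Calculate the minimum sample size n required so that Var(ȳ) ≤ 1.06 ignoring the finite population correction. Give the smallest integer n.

Without fpc, n₀ = s²/D = 337/1.06 = 317.9245.
Rounding up, n = 318.

318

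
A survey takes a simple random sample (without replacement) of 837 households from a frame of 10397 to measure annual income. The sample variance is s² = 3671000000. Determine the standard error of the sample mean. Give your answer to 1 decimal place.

2008.2

Under SRS without replacement, Var(ȳ) = (1 − f)·s²/n with f = n/N = 837/10397 = 0.08050399.
Var(ȳ) = (1 − 0.08050399)·3671000000/837 = 0.91949601·4.385902 × 10^6 = 4.0328194 × 10^6.
SE(ȳ) = √(4.0328194 × 10^6) = 2008.2.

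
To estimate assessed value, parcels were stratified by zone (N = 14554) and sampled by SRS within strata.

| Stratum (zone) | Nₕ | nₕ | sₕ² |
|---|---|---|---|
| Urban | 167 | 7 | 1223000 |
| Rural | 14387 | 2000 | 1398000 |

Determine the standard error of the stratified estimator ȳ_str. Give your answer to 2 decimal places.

Var(ȳ_str) = Σₕ Wₕ²(1 − fₕ)sₕ²/nₕ with Wₕ = Nₕ/N, N = 14554.
Urban: Wₕ = 0.01147451; term = 0.01147451²·(1 − 0.04191617)·1223000/7 = 22.039418.
Rural: Wₕ = 0.98852549; term = 0.98852549²·(1 − 0.13901439)·1398000/2000 = 588.0968.
Sum = 610.13622.
SE = √(610.13622) = 24.70.

24.70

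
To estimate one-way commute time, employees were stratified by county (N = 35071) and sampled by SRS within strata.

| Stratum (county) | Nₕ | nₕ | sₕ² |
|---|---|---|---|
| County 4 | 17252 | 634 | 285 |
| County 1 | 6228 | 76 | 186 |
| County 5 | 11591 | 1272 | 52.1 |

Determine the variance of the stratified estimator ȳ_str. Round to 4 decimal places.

Var(ȳ_str) = Σₕ Wₕ²(1 − fₕ)sₕ²/nₕ with Wₕ = Nₕ/N, N = 35071.
County 4: Wₕ = 0.49191640; term = 0.49191640²·(1 − 0.03674936)·285/634 = 0.10477979.
County 1: Wₕ = 0.17758262; term = 0.17758262²·(1 − 0.01220295)·186/76 = 0.076237384.
County 5: Wₕ = 0.33050098; term = 0.33050098²·(1 − 0.10974032)·52.1/1272 = 0.0039830232.
Sum = 0.1850002.

0.1850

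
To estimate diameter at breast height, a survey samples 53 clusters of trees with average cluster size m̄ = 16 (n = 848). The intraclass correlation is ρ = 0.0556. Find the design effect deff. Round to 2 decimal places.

deff = 1 + (16 − 1)·0.0556 = 1 + 0.834 = 1.834.

1.83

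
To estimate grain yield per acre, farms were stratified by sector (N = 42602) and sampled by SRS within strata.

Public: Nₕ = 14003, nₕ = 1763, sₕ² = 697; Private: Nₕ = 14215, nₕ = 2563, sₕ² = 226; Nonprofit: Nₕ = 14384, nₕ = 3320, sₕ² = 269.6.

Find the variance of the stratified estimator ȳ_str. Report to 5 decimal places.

Var(ȳ_str) = Σₕ Wₕ²(1 − fₕ)sₕ²/nₕ with Wₕ = Nₕ/N, N = 42602.
Public: Wₕ = 0.32869349; term = 0.32869349²·(1 − 0.12590159)·697/1763 = 0.037335588.
Private: Wₕ = 0.33366978; term = 0.33366978²·(1 − 0.18030250)·226/2563 = 0.0080472445.
Nonprofit: Wₕ = 0.33763673; term = 0.33763673²·(1 − 0.23081201)·269.6/3320 = 0.0071205521.
Sum = 0.052503385.

0.05250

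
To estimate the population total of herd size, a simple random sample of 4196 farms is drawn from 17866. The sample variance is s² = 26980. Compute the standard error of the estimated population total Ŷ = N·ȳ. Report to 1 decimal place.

Var(Ŷ) = N²·Var(ȳ) = N²·(1 − n/N)·s²/n.
f = 4196/17866 = 0.23485951; Var(ȳ) = 0.76514049·26980/4196 = 4.9198023.
Var(Ŷ) = 17866² · 4.9198023 = 1.5703712 × 10^9.
SE(Ŷ) = √(1.5703712 × 10^9) = 39627.9.

39627.9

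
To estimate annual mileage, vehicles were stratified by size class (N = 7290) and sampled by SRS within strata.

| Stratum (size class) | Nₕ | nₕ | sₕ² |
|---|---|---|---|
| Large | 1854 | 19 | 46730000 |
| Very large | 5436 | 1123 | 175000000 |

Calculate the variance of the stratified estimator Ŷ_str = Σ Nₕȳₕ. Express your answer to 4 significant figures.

1.202 × 10^13

Var(Ŷ_str) = Σₕ Nₕ²(1 − fₕ)sₕ²/nₕ.
Large: 1854²·(1 − 19/1854)·46730000/19 = 8.3673508 × 10^12.
Very large: 5436²·(1 − 1123/5436)·175000000/1123 = 3.653568 × 10^12.
Sum = 1.2020919 × 10^13.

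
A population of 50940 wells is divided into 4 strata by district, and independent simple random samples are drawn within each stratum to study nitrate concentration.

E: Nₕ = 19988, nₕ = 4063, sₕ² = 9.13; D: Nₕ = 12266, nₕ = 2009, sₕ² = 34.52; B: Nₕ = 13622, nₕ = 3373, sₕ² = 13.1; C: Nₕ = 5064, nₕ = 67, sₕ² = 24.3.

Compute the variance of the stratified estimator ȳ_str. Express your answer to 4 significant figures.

0.004855

Var(ȳ_str) = Σₕ Wₕ²(1 − fₕ)sₕ²/nₕ with Wₕ = Nₕ/N, N = 50940.
E: Wₕ = 0.39238320; term = 0.39238320²·(1 − 0.20327196)·9.13/4063 = 2.7564801 × 10^-4.
D: Wₕ = 0.24079309; term = 0.24079309²·(1 − 0.16378608)·34.52/2009 = 8.3309837 × 10^-4.
B: Wₕ = 0.26741264; term = 0.26741264²·(1 − 0.24761415)·13.1/3373 = 2.0895821 × 10^-4.
C: Wₕ = 0.09941107; term = 0.09941107²·(1 − 0.01323065)·24.3/67 = 0.00353685.
Sum = 0.0048545546.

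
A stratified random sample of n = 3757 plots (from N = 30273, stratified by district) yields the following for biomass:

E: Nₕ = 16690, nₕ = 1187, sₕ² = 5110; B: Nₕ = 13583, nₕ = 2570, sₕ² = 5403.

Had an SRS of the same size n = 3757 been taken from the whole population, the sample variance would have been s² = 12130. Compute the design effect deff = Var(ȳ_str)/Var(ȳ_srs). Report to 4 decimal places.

0.5511

Var(ȳ_str) = Σ Wₕ²(1−fₕ)sₕ²/nₕ with Wₕ = Nₕ/30273:
  E: (16690/30273)²·(1−1187/16690)·5110/1187 = 1.2154339
  B: (13583/30273)²·(1−2570/13583)·5403/2570 = 0.34315653
  → Var(ȳ_str) = 1.5585904.
Var(ȳ_srs) = (1 − 3757/30273)·12130/3757 = 2.8279528.
deff = 1.5585904 / 2.8279528 = 0.5511.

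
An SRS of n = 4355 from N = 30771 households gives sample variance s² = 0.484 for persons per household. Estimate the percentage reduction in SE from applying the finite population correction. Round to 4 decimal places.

7.3463

f = n/N = 4355/30771 = 0.14152936.
SE_no-fpc = √(s²/n) = 0.010542136; SE_fpc = √((1−f)s²/n) = 0.0097676778.
Ratio = √(1−f) = 0.92653691. Reduction = 100·(1 − 0.92653691) = 7.3463%.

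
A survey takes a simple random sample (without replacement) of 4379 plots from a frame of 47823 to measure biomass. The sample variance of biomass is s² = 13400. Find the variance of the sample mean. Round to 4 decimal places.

2.7799

Under SRS without replacement, Var(ȳ) = (1 − f)·s²/n with f = n/N = 4379/47823 = 0.09156682.
Var(ȳ) = (1 − 0.09156682)·13400/4379 = 0.90843318·3.0600594 = 2.7798595.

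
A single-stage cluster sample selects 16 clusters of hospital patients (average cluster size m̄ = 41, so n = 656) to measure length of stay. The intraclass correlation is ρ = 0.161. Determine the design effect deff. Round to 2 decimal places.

7.44

deff = 1 + (41 − 1)·0.161 = 1 + 6.44 = 7.44.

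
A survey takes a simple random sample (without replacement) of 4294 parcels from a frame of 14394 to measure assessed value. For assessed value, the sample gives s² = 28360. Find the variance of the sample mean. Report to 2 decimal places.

4.63

Under SRS without replacement, Var(ȳ) = (1 − f)·s²/n with f = n/N = 4294/14394 = 0.29831874.
Var(ȳ) = (1 − 0.29831874)·28360/4294 = 0.70168126·6.6045645 = 4.6342991.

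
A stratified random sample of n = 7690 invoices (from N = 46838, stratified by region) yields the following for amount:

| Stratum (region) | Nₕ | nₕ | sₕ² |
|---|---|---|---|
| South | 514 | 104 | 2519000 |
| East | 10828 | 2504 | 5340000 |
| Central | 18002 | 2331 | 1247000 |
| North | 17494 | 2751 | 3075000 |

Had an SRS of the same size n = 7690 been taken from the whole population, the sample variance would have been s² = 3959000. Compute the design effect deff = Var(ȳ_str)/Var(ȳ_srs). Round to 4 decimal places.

Var(ȳ_str) = Σ Wₕ²(1−fₕ)sₕ²/nₕ with Wₕ = Nₕ/46838:
  South: (514/46838)²·(1−104/514)·2519000/104 = 2.3267253
  East: (10828/46838)²·(1−2504/10828)·5340000/2504 = 87.617441
  Central: (18002/46838)²·(1−2331/18002)·1247000/2331 = 68.793113
  North: (17494/46838)²·(1−2751/17494)·3075000/2751 = 131.41134
  → Var(ȳ_str) = 290.14862.
Var(ȳ_srs) = (1 − 7690/46838)·3959000/7690 = 430.29906.
deff = 290.14862 / 430.29906 = 0.6743.

0.6743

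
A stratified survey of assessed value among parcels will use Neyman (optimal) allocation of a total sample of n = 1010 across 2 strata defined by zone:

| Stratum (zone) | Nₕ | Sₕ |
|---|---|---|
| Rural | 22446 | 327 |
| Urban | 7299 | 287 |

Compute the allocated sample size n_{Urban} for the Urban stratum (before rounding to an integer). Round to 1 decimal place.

224.3

Neyman allocation: nₕ = n·NₕSₕ / Σⱼ NⱼSⱼ.
Σ NⱼSⱼ = 22446·327 + 7299·287 = 9.434655 × 10^6.
n_{Urban} = 1010·7299·287 / (9.434655 × 10^6) = 224.3.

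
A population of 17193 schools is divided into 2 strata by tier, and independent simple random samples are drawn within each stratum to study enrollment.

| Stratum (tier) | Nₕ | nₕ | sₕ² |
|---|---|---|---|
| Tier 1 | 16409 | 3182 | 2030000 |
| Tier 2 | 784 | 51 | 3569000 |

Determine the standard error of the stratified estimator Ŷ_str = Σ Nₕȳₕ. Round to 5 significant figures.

422710

Var(Ŷ_str) = Σₕ Nₕ²(1 − fₕ)sₕ²/nₕ.
Tier 1: 16409²·(1 − 3182/16409)·2030000/3182 = 1.3846478 × 10^11.
Tier 2: 784²·(1 − 51/784)·3569000/51 = 4.0215772 × 10^10.
Sum = 1.7868055 × 10^11.
SE = √(1.7868055 × 10^11) = 422710.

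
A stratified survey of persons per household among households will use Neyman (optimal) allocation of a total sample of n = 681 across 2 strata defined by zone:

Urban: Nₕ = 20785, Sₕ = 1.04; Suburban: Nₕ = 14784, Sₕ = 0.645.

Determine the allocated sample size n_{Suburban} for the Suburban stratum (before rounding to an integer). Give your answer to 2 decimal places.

208.45

Neyman allocation: nₕ = n·NₕSₕ / Σⱼ NⱼSⱼ.
Σ NⱼSⱼ = 20785·1.04 + 14784·0.645 = 31152.08.
n_{Suburban} = 681·14784·0.645 / 31152.08 = 208.45.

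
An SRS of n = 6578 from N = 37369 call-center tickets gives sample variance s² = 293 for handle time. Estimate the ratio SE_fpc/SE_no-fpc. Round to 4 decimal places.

0.9077

f = n/N = 6578/37369 = 0.17602826.
SE_no-fpc = √(s²/n) = 0.21105074; SE_fpc = √((1−f)s²/n) = 0.19157685.
Ratio = √(1−f) = 0.90772889.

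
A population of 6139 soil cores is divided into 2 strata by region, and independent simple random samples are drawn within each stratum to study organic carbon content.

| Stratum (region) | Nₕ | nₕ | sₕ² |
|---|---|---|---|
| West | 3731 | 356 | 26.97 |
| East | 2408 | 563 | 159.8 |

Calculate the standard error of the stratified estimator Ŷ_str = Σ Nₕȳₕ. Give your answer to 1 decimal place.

1488.3

Var(Ŷ_str) = Σₕ Nₕ²(1 − fₕ)sₕ²/nₕ.
West: 3731²·(1 − 356/3731)·26.97/356 = 953959.58.
East: 2408²·(1 − 563/2408)·159.8/563 = 1.2610178 × 10^6.
Sum = 2.2149774 × 10^6.
SE = √(2.2149774 × 10^6) = 1488.3.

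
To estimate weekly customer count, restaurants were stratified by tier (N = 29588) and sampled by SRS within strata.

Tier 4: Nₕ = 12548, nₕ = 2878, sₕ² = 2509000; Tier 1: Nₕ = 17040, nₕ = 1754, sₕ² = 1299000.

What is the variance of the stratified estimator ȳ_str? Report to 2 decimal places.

Var(ȳ_str) = Σₕ Wₕ²(1 − fₕ)sₕ²/nₕ with Wₕ = Nₕ/N, N = 29588.
Tier 4: Wₕ = 0.42409085; term = 0.42409085²·(1 − 0.22935926)·2509000/2878 = 120.83135.
Tier 1: Wₕ = 0.57590915; term = 0.57590915²·(1 − 0.10293427)·1299000/1754 = 220.34936.
Sum = 341.18071.

341.18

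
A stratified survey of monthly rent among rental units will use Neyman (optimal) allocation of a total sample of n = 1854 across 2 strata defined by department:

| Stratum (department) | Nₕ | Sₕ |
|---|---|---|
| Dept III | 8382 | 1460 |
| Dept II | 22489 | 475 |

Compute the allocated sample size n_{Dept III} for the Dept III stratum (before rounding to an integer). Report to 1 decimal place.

Neyman allocation: nₕ = n·NₕSₕ / Σⱼ NⱼSⱼ.
Σ NⱼSⱼ = 8382·1460 + 22489·475 = 2.2919995 × 10^7.
n_{Dept III} = 1854·8382·1460 / (2.2919995 × 10^7) = 989.9.

989.9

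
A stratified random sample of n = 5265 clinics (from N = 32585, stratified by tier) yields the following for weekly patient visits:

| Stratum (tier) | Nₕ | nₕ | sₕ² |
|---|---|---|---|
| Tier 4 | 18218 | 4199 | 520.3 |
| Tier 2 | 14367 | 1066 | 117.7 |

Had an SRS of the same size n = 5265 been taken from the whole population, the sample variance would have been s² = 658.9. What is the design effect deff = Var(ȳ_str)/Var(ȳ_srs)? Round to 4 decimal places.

Var(ȳ_str) = Σ Wₕ²(1−fₕ)sₕ²/nₕ with Wₕ = Nₕ/32585:
  Tier 4: (18218/32585)²·(1−4199/18218)·520.3/4199 = 0.029805076
  Tier 2: (14367/32585)²·(1−1066/14367)·117.7/1066 = 0.019871662
  → Var(ȳ_str) = 0.049676738.
Var(ȳ_srs) = (1 − 5265/32585)·658.9/5265 = 0.10492624.
deff = 0.049676738 / 0.10492624 = 0.4734.

0.4734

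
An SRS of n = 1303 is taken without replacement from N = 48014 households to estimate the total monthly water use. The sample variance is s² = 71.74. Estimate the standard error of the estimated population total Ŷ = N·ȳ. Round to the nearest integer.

Var(Ŷ) = N²·Var(ȳ) = N²·(1 − n/N)·s²/n.
f = 1303/48014 = 0.02713792; Var(ȳ) = 0.97286208·71.74/1303 = 0.053563412.
Var(Ŷ) = 48014² · 0.053563412 = 1.234821 × 10^8.
SE(Ŷ) = √(1.234821 × 10^8) = 11112.

11112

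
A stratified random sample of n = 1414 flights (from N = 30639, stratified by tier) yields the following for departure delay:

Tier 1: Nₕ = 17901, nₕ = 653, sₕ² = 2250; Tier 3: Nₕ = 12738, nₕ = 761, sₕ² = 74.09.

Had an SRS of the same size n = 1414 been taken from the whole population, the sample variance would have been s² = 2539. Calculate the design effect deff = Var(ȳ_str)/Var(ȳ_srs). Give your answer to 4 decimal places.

Var(ȳ_str) = Σ Wₕ²(1−fₕ)sₕ²/nₕ with Wₕ = Nₕ/30639:
  Tier 1: (17901/30639)²·(1−653/17901)·2250/653 = 1.1332773
  Tier 3: (12738/30639)²·(1−761/12738)·74.09/761 = 0.015822498
  → Var(ȳ_str) = 1.1490998.
Var(ȳ_srs) = (1 − 1414/30639)·2539/1414 = 1.712747.
deff = 1.1490998 / 1.712747 = 0.6709.

0.6709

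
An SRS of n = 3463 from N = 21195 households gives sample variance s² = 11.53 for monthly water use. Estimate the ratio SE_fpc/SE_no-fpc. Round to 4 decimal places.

0.9147

f = n/N = 3463/21195 = 0.16338759.
SE_no-fpc = √(s²/n) = 0.057701673; SE_fpc = √((1−f)s²/n) = 0.052777712.
Ratio = √(1−f) = 0.91466519.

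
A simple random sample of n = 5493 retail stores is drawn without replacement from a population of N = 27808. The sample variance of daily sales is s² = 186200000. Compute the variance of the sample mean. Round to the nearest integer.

Under SRS without replacement, Var(ȳ) = (1 − f)·s²/n with f = n/N = 5493/27808 = 0.19753308.
Var(ȳ) = (1 − 0.19753308)·186200000/5493 = 0.80246692·33897.688 = 27201.773.

27202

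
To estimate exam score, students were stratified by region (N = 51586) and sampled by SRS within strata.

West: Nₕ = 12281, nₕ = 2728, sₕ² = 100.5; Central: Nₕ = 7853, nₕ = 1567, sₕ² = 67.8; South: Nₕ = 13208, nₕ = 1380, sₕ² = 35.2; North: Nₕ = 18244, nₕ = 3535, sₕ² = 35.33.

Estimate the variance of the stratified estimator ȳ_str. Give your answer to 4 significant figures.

Var(ȳ_str) = Σₕ Wₕ²(1 − fₕ)sₕ²/nₕ with Wₕ = Nₕ/N, N = 51586.
West: Wₕ = 0.23806847; term = 0.23806847²·(1 − 0.22213175)·100.5/2728 = 0.00162417.
Central: Wₕ = 0.15223123; term = 0.15223123²·(1 − 0.19954158)·67.8/1567 = 8.0261443 × 10^-4.
South: Wₕ = 0.25603846; term = 0.25603846²·(1 − 0.10448213)·35.2/1380 = 0.0014974359.
North: Wₕ = 0.35366185; term = 0.35366185²·(1 − 0.19376233)·35.33/3535 = 0.0010078449.
Sum = 0.0049320652.

0.004932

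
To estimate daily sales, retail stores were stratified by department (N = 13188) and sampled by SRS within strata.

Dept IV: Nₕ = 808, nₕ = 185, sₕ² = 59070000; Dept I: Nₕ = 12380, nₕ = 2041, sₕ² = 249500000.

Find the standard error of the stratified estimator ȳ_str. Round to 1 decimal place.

Var(ȳ_str) = Σₕ Wₕ²(1 − fₕ)sₕ²/nₕ with Wₕ = Nₕ/N, N = 13188.
Dept IV: Wₕ = 0.06126782; term = 0.06126782²·(1 − 0.22896040)·59070000/185 = 924.13788.
Dept I: Wₕ = 0.93873218; term = 0.93873218²·(1 − 0.16486268)·249500000/2041 = 89964.019.
Sum = 90888.157.
SE = √(90888.157) = 301.5.

301.5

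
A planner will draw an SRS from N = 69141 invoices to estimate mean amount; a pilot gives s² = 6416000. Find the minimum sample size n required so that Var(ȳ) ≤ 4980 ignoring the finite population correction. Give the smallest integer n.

1289

Without fpc, n₀ = s²/D = 6416000/4980 = 1288.3534.
Rounding up, n = 1289.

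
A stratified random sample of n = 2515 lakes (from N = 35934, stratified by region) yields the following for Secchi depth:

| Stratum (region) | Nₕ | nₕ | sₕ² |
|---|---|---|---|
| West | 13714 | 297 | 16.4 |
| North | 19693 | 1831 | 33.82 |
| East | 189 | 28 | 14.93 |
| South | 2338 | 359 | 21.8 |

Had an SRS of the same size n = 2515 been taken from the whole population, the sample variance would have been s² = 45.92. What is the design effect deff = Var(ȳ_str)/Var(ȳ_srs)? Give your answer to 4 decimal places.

0.7733

Var(ȳ_str) = Σ Wₕ²(1−fₕ)sₕ²/nₕ with Wₕ = Nₕ/35934:
  West: (13714/35934)²·(1−297/13714)·16.4/297 = 0.0078685704
  North: (19693/35934)²·(1−1831/19693)·33.82/1831 = 0.0050317157
  East: (189/35934)²·(1−28/189)·14.93/28 = 1.2565458 × 10^-5
  South: (2338/35934)²·(1−359/2338)·21.8/359 = 2.1759115 × 10^-4
  → Var(ȳ_str) = 0.013130443.
Var(ȳ_srs) = (1 − 2515/35934)·45.92/2515 = 0.016980551.
deff = 0.013130443 / 0.016980551 = 0.7733.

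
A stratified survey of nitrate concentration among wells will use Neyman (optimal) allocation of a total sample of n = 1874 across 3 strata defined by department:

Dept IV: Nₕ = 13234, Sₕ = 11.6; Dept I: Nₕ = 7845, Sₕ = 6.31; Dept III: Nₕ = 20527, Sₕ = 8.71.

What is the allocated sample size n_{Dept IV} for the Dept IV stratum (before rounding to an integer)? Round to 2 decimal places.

Neyman allocation: nₕ = n·NₕSₕ / Σⱼ NⱼSⱼ.
Σ NⱼSⱼ = 13234·11.6 + 7845·6.31 + 20527·8.71 = 381806.52.
n_{Dept IV} = 1874·13234·11.6 / 381806.52 = 753.49.

753.49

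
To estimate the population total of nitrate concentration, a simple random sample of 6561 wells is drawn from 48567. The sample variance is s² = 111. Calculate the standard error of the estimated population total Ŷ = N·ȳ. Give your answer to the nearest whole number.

5875

Var(Ŷ) = N²·Var(ȳ) = N²·(1 − n/N)·s²/n.
f = 6561/48567 = 0.13509173; Var(ȳ) = 0.86490827·111/6561 = 0.01463265.
Var(Ŷ) = 48567² · 0.01463265 = 3.4514814 × 10^7.
SE(Ŷ) = √(3.4514814 × 10^7) = 5875.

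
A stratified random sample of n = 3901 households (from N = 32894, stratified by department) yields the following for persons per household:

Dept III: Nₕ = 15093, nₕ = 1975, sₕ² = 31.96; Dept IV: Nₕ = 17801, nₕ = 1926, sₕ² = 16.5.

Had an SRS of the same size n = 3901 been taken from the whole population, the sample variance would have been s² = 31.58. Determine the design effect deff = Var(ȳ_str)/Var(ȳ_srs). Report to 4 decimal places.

Var(ȳ_str) = Σ Wₕ²(1−fₕ)sₕ²/nₕ with Wₕ = Nₕ/32894:
  Dept III: (15093/32894)²·(1−1975/15093)·31.96/1975 = 0.0029610756
  Dept IV: (17801/32894)²·(1−1926/17801)·16.5/1926 = 0.0022374453
  → Var(ȳ_str) = 0.0051985209.
Var(ȳ_srs) = (1 − 3901/32894)·31.58/3901 = 0.0071353067.
deff = 0.0051985209 / 0.0071353067 = 0.7286.

0.7286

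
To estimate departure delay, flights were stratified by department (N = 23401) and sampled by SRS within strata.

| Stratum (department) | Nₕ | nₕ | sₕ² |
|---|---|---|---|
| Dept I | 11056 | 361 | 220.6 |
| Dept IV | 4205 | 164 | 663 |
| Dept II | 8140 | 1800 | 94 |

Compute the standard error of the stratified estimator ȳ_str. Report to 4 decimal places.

Var(ȳ_str) = Σₕ Wₕ²(1 − fₕ)sₕ²/nₕ with Wₕ = Nₕ/N, N = 23401.
Dept I: Wₕ = 0.47245844; term = 0.47245844²·(1 − 0.03265195)·220.6/361 = 0.13194966.
Dept IV: Wₕ = 0.17969318; term = 0.17969318²·(1 − 0.03900119)·663/164 = 0.12544568.
Dept II: Wₕ = 0.34784838; term = 0.34784838²·(1 − 0.22113022)·94/1800 = 0.0049215305.
Sum = 0.26231687.
SE = √(0.26231687) = 0.5122.

0.5122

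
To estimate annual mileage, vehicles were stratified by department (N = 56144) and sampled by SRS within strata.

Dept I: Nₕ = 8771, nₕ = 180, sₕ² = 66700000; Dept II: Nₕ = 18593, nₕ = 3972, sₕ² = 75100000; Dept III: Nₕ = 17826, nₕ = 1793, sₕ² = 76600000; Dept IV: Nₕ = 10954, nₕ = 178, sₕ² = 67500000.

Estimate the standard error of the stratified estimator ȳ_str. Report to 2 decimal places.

169.01

Var(ȳ_str) = Σₕ Wₕ²(1 − fₕ)sₕ²/nₕ with Wₕ = Nₕ/N, N = 56144.
Dept I: Wₕ = 0.15622328; term = 0.15622328²·(1 − 0.02052218)·66700000/180 = 8858.0771.
Dept II: Wₕ = 0.33116629; term = 0.33116629²·(1 − 0.21362879)·75100000/3972 = 1630.6117.
Dept III: Wₕ = 0.31750499; term = 0.31750499²·(1 − 0.10058342)·76600000/1793 = 3873.5617.
Dept IV: Wₕ = 0.19510544; term = 0.19510544²·(1 − 0.01624977)·67500000/178 = 14200.623.
Sum = 28562.874.
SE = √(28562.874) = 169.01.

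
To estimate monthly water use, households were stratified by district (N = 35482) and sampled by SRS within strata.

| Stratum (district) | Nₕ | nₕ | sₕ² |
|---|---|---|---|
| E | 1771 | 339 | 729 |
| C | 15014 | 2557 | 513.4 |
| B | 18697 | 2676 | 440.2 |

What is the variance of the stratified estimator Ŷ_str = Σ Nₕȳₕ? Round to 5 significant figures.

9.2281 × 10^7

Var(Ŷ_str) = Σₕ Nₕ²(1 − fₕ)sₕ²/nₕ.
E: 1771²·(1 − 339/1771)·729/339 = 5.453677 × 10^6.
C: 15014²·(1 − 2557/15014)·513.4/2557 = 3.7552168 × 10^7.
B: 18697²·(1 − 2676/18697)·440.2/2676 = 4.9274869 × 10^7.
Sum = 9.2280714 × 10^7.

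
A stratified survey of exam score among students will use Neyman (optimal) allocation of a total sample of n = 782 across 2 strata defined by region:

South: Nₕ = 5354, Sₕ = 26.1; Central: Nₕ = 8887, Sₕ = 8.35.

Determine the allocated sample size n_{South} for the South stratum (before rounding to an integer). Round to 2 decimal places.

510.77

Neyman allocation: nₕ = n·NₕSₕ / Σⱼ NⱼSⱼ.
Σ NⱼSⱼ = 5354·26.1 + 8887·8.35 = 213945.85.
n_{South} = 782·5354·26.1 / 213945.85 = 510.77.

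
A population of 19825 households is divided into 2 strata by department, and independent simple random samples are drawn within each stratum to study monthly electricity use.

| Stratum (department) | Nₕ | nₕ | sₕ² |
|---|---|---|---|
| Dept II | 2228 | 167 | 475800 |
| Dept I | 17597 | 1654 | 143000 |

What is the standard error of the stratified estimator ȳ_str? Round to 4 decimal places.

9.7468

Var(ȳ_str) = Σₕ Wₕ²(1 − fₕ)sₕ²/nₕ with Wₕ = Nₕ/N, N = 19825.
Dept II: Wₕ = 0.11238335; term = 0.11238335²·(1 − 0.07495512)·475800/167 = 33.287007.
Dept I: Wₕ = 0.88761665; term = 0.88761665²·(1 − 0.09399329)·143000/1654 = 61.713876.
Sum = 95.000883.
SE = √(95.000883) = 9.7468.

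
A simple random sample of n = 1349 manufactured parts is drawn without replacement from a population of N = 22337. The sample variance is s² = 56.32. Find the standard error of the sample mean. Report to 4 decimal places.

Under SRS without replacement, Var(ȳ) = (1 − f)·s²/n with f = n/N = 1349/22337 = 0.06039307.
Var(ȳ) = (1 − 0.06039307)·56.32/1349 = 0.93960693·0.041749444 = 0.039228067.
SE(ȳ) = √(0.039228067) = 0.1981.

0.1981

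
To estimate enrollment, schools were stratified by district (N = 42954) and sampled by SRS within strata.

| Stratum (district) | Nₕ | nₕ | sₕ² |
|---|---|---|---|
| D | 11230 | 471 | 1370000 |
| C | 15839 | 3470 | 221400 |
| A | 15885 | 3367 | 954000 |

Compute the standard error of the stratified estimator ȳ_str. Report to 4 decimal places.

15.0927

Var(ȳ_str) = Σₕ Wₕ²(1 − fₕ)sₕ²/nₕ with Wₕ = Nₕ/N, N = 42954.
D: Wₕ = 0.26144247; term = 0.26144247²·(1 − 0.04194123)·1370000/471 = 190.47768.
C: Wₕ = 0.36874331; term = 0.36874331²·(1 − 0.21907949)·221400/3470 = 6.7749059.
A: Wₕ = 0.36981422; term = 0.36981422²·(1 − 0.21196097)·954000/3367 = 30.536566.
Sum = 227.78915.
SE = √(227.78915) = 15.0927.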